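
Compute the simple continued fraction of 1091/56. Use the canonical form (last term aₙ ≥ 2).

1091 = 19*56 + 27
56 = 2*27 + 2
27 = 13*2 + 1
2 = 2*1 + 0  (stop)
So 1091/56 = [19; 2, 13, 2].

[19; 2, 13, 2]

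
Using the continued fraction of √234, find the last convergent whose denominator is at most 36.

413/27

√234 = [15; 3, 2, 1, 2, 1, 2, 3, 30, …] (period length 8).
Convergents:
  p_0/q_0 = 15/1
  p_1/q_1 = 46/3
  p_2/q_2 = 107/7
  p_3/q_3 = 153/10
  p_4/q_4 = 413/27
  p_5/q_5 = 566/37
q_4 = 27 ≤ 36 < 37 = q_5, so the answer is 413/27.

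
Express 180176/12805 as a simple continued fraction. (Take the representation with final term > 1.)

180176 = 14*12805 + 906
12805 = 14*906 + 121
906 = 7*121 + 59
121 = 2*59 + 3
59 = 19*3 + 2
3 = 1*2 + 1
2 = 2*1 + 0  (stop)
So 180176/12805 = [14; 14, 7, 2, 19, 1, 2].

[14; 14, 7, 2, 19, 1, 2]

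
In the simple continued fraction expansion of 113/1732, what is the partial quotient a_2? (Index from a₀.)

113 = 0·1732 + 113   →  a_0 = 0
1732 = 15·113 + 37   →  a_1 = 15
113 = 3·37 + 2   →  a_2 = 3

3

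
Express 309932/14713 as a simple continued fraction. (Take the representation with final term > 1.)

309932 = 21·14713 + 959
14713 = 15·959 + 328
959 = 2·328 + 303
328 = 1·303 + 25
303 = 12·25 + 3
25 = 8·3 + 1
3 = 3·1 + 0  (stop)
So 309932/14713 = [21; 15, 2, 1, 12, 8, 3].

[21; 15, 2, 1, 12, 8, 3]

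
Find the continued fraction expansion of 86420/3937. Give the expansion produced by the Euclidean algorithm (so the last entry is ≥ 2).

86420 = 21×3937 + 3743
3937 = 1×3743 + 194
3743 = 19×194 + 57
194 = 3×57 + 23
57 = 2×23 + 11
23 = 2×11 + 1
11 = 11×1 + 0  (stop)
So 86420/3937 = [21; 1, 19, 3, 2, 2, 11].

[21; 1, 19, 3, 2, 2, 11]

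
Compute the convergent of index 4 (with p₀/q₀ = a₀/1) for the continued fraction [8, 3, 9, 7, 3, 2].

Using pₖ = aₖpₖ₋₁ + pₖ₋₂, qₖ = aₖqₖ₋₁ + qₖ₋₂ (with p₋₁=1, p₋₂=0, q₋₁=0, q₋₂=1):
  k=0: a=8, p=8, q=1
  k=1: a=3, p=25, q=3
  k=2: a=9, p=233, q=28
  k=3: a=7, p=1656, q=199
  k=4: a=3, p=5201, q=625

5201/625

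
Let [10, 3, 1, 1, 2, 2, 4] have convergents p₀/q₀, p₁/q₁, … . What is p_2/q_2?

Using pₖ = aₖpₖ₋₁ + pₖ₋₂, qₖ = aₖqₖ₋₁ + qₖ₋₂ (with p₋₁=1, p₋₂=0, q₋₁=0, q₋₂=1):
  k=0: a=10, p=10, q=1
  k=1: a=3, p=31, q=3
  k=2: a=1, p=41, q=4

41/4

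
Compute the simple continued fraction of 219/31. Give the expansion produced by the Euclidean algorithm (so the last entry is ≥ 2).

[7; 15, 2]

219 = 7×31 + 2
31 = 15×2 + 1
2 = 2×1 + 0  (stop)
So 219/31 = [7; 15, 2].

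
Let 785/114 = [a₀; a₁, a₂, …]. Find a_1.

785 = 6·114 + 101   →  a_0 = 6
114 = 1·101 + 13   →  a_1 = 1

1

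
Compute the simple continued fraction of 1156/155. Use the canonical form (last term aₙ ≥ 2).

[7; 2, 5, 2, 6]

1156 = 7·155 + 71
155 = 2·71 + 13
71 = 5·13 + 6
13 = 2·6 + 1
6 = 6·1 + 0  (stop)
So 1156/155 = [7; 2, 5, 2, 6].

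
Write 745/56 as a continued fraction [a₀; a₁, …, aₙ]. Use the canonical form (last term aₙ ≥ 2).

[13; 3, 3, 2, 2]

745 = 13×56 + 17
56 = 3×17 + 5
17 = 3×5 + 2
5 = 2×2 + 1
2 = 2×1 + 0  (stop)
So 745/56 = [13; 3, 3, 2, 2].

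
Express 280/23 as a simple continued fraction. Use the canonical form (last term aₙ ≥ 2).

[12; 5, 1, 3]

280 = 12·23 + 4
23 = 5·4 + 3
4 = 1·3 + 1
3 = 3·1 + 0  (stop)
So 280/23 = [12; 5, 1, 3].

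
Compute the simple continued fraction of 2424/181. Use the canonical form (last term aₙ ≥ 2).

2424 = 13·181 + 71
181 = 2·71 + 39
71 = 1·39 + 32
39 = 1·32 + 7
32 = 4·7 + 4
7 = 1·4 + 3
4 = 1·3 + 1
3 = 3·1 + 0  (stop)
So 2424/181 = [13; 2, 1, 1, 4, 1, 1, 3].

[13; 2, 1, 1, 4, 1, 1, 3]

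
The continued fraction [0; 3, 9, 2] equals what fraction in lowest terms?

Fold from the inside: start with 2/1.
  9 + 1/2 = 19/2
  3 + 2/19 = 59/19
  0 + 19/59 = 19/59

19/59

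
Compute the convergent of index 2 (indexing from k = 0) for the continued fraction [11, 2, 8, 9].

Using pₖ = aₖpₖ₋₁ + pₖ₋₂, qₖ = aₖqₖ₋₁ + qₖ₋₂ (with p₋₁=1, p₋₂=0, q₋₁=0, q₋₂=1):
  k=0: a=11, p=11, q=1
  k=1: a=2, p=23, q=2
  k=2: a=8, p=195, q=17

195/17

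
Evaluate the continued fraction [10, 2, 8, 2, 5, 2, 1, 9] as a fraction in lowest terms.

Using pₖ = aₖpₖ₋₁ + pₖ₋₂ and qₖ = aₖqₖ₋₁ + qₖ₋₂:
  k=0: a=10, p=10, q=1
  k=1: a=2, p=21, q=2
  k=2: a=8, p=178, q=17
  k=3: a=2, p=377, q=36
  k=4: a=5, p=2063, q=197
  k=5: a=2, p=4503, q=430
  k=6: a=1, p=6566, q=627
  k=7: a=9, p=63597, q=6073

63597/6073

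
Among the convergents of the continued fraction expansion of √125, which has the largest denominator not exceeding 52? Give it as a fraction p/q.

√125 = [11; 5, 1, 1, 5, 22, …] (period length 5).
Convergents:
  p_0/q_0 = 11/1
  p_1/q_1 = 56/5
  p_2/q_2 = 67/6
  p_3/q_3 = 123/11
  p_4/q_4 = 682/61
q_3 = 11 ≤ 52 < 61 = q_4, so the answer is 123/11.

123/11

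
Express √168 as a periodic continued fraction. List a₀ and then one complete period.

[12; 1, 24]

a₀ = ⌊√168⌋ = 12.
With m₀=0, d₀=1 and mₖ₊₁ = dₖaₖ − mₖ, dₖ₊₁ = (n − mₖ₊₁²)/dₖ, aₖ₊₁ = ⌊(a₀+mₖ₊₁)/dₖ₊₁⌋:
  k=1: m=12, d=24, a=1
  k=2: m=12, d=1, a=24
d=1 and a=2a₀=24 at k=2, so the next step gives (m, d) = (12, 24) again — its k=1 value — and the period has length 2.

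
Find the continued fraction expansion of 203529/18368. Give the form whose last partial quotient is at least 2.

203529 = 11*18368 + 1481
18368 = 12*1481 + 596
1481 = 2*596 + 289
596 = 2*289 + 18
289 = 16*18 + 1
18 = 18*1 + 0  (stop)
So 203529/18368 = [11; 12, 2, 2, 16, 18].

[11; 12, 2, 2, 16, 18]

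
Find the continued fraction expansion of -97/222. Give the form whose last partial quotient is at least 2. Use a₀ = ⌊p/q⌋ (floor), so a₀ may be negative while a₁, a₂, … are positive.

-97 = -1×222 + 125
222 = 1×125 + 97
125 = 1×97 + 28
97 = 3×28 + 13
28 = 2×13 + 2
13 = 6×2 + 1
2 = 2×1 + 0  (stop)
So -97/222 = [-1; 1, 1, 3, 2, 6, 2].

[-1; 1, 1, 3, 2, 6, 2]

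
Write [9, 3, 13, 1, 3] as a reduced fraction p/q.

1576/169

Using pₖ = aₖpₖ₋₁ + pₖ₋₂ and qₖ = aₖqₖ₋₁ + qₖ₋₂:
  k=0: a=9, p=9, q=1
  k=1: a=3, p=28, q=3
  k=2: a=13, p=373, q=40
  k=3: a=1, p=401, q=43
  k=4: a=3, p=1576, q=169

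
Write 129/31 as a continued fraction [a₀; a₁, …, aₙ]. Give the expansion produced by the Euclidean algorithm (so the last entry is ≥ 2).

129 = 4·31 + 5
31 = 6·5 + 1
5 = 5·1 + 0  (stop)
So 129/31 = [4; 6, 5].

[4; 6, 5]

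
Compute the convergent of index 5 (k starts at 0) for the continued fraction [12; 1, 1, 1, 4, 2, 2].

Using pₖ = aₖpₖ₋₁ + pₖ₋₂, qₖ = aₖqₖ₋₁ + qₖ₋₂ (with p₋₁=1, p₋₂=0, q₋₁=0, q₋₂=1):
  k=0: a=12, p=12, q=1
  k=1: a=1, p=13, q=1
  k=2: a=1, p=25, q=2
  k=3: a=1, p=38, q=3
  k=4: a=4, p=177, q=14
  k=5: a=2, p=392, q=31

392/31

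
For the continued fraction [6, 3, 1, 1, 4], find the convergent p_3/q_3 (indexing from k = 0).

Using pₖ = aₖpₖ₋₁ + pₖ₋₂, qₖ = aₖqₖ₋₁ + qₖ₋₂ (with p₋₁=1, p₋₂=0, q₋₁=0, q₋₂=1):
  k=0: a=6, p=6, q=1
  k=1: a=3, p=19, q=3
  k=2: a=1, p=25, q=4
  k=3: a=1, p=44, q=7

44/7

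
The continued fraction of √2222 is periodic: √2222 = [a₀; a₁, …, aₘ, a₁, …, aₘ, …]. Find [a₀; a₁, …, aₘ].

a₀ = ⌊√2222⌋ = 47.
With m₀=0, d₀=1 and mₖ₊₁ = dₖaₖ − mₖ, dₖ₊₁ = (n − mₖ₊₁²)/dₖ, aₖ₊₁ = ⌊(a₀+mₖ₊₁)/dₖ₊₁⌋:
  k=1: m=47, d=13, a=7
  k=2: m=44, d=22, a=4
  k=3: m=44, d=13, a=7
  k=4: m=47, d=1, a=94
d=1 and a=2a₀=94 at k=4, so the next step gives (m, d) = (47, 13) again — its k=1 value — and the period has length 4.

[47; 7, 4, 7, 94]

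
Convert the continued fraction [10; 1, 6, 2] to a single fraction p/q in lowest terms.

Using pₖ = aₖpₖ₋₁ + pₖ₋₂ and qₖ = aₖqₖ₋₁ + qₖ₋₂:
  k=0: a=10, p=10, q=1
  k=1: a=1, p=11, q=1
  k=2: a=6, p=76, q=7
  k=3: a=2, p=163, q=15

163/15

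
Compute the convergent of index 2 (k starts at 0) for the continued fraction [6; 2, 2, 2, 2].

Using pₖ = aₖpₖ₋₁ + pₖ₋₂, qₖ = aₖqₖ₋₁ + qₖ₋₂ (with p₋₁=1, p₋₂=0, q₋₁=0, q₋₂=1):
  k=0: a=6, p=6, q=1
  k=1: a=2, p=13, q=2
  k=2: a=2, p=32, q=5

32/5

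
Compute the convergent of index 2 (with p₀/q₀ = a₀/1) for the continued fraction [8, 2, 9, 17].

Using pₖ = aₖpₖ₋₁ + pₖ₋₂, qₖ = aₖqₖ₋₁ + qₖ₋₂ (with p₋₁=1, p₋₂=0, q₋₁=0, q₋₂=1):
  k=0: a=8, p=8, q=1
  k=1: a=2, p=17, q=2
  k=2: a=9, p=161, q=19

161/19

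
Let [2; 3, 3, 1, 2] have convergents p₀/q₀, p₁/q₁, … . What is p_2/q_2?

Using pₖ = aₖpₖ₋₁ + pₖ₋₂, qₖ = aₖqₖ₋₁ + qₖ₋₂ (with p₋₁=1, p₋₂=0, q₋₁=0, q₋₂=1):
  k=0: a=2, p=2, q=1
  k=1: a=3, p=7, q=3
  k=2: a=3, p=23, q=10

23/10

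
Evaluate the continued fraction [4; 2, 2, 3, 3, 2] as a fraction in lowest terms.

569/129

Using pₖ = aₖpₖ₋₁ + pₖ₋₂ and qₖ = aₖqₖ₋₁ + qₖ₋₂:
  k=0: a=4, p=4, q=1
  k=1: a=2, p=9, q=2
  k=2: a=2, p=22, q=5
  k=3: a=3, p=75, q=17
  k=4: a=3, p=247, q=56
  k=5: a=2, p=569, q=129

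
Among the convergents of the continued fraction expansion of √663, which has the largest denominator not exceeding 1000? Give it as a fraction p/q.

√663 = [25; 1, 2, 1, 50, …] (period length 4).
Convergents:
  p_0/q_0 = 25/1
  p_1/q_1 = 26/1
  p_2/q_2 = 77/3
  p_3/q_3 = 103/4
  p_4/q_4 = 5227/203
  p_5/q_5 = 5330/207
  p_6/q_6 = 15887/617
  p_7/q_7 = 21217/824
  p_8/q_8 = 1076737/41817
q_7 = 824 ≤ 1000 < 41817 = q_8, so the answer is 21217/824.

21217/824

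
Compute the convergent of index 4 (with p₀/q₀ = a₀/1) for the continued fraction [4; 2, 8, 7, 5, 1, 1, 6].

Using pₖ = aₖpₖ₋₁ + pₖ₋₂, qₖ = aₖqₖ₋₁ + qₖ₋₂ (with p₋₁=1, p₋₂=0, q₋₁=0, q₋₂=1):
  k=0: a=4, p=4, q=1
  k=1: a=2, p=9, q=2
  k=2: a=8, p=76, q=17
  k=3: a=7, p=541, q=121
  k=4: a=5, p=2781, q=622

2781/622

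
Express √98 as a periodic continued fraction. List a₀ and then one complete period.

[9; 1, 8, 1, 18]

a₀ = ⌊√98⌋ = 9.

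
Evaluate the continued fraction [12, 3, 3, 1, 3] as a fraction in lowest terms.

Using pₖ = aₖpₖ₋₁ + pₖ₋₂ and qₖ = aₖqₖ₋₁ + qₖ₋₂:
  k=0: a=12, p=12, q=1
  k=1: a=3, p=37, q=3
  k=2: a=3, p=123, q=10
  k=3: a=1, p=160, q=13
  k=4: a=3, p=603, q=49

603/49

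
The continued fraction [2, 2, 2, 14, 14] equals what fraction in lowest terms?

2434/1013

Using pₖ = aₖpₖ₋₁ + pₖ₋₂ and qₖ = aₖqₖ₋₁ + qₖ₋₂:
  k=0: a=2, p=2, q=1
  k=1: a=2, p=5, q=2
  k=2: a=2, p=12, q=5
  k=3: a=14, p=173, q=72
  k=4: a=14, p=2434, q=1013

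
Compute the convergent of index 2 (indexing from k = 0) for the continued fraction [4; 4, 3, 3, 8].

55/13

Using pₖ = aₖpₖ₋₁ + pₖ₋₂, qₖ = aₖqₖ₋₁ + qₖ₋₂ (with p₋₁=1, p₋₂=0, q₋₁=0, q₋₂=1):
  k=0: a=4, p=4, q=1
  k=1: a=4, p=17, q=4
  k=2: a=3, p=55, q=13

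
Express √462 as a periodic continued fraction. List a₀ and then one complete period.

[21; 2, 42]

a₀ = ⌊√462⌋ = 21.
With m₀=0, d₀=1 and mₖ₊₁ = dₖaₖ − mₖ, dₖ₊₁ = (n − mₖ₊₁²)/dₖ, aₖ₊₁ = ⌊(a₀+mₖ₊₁)/dₖ₊₁⌋:
  k=1: m=21, d=21, a=2
  k=2: m=21, d=1, a=42
d=1 and a=2a₀=42 at k=2, so the next step gives (m, d) = (21, 21) again — its k=1 value — and the period has length 2.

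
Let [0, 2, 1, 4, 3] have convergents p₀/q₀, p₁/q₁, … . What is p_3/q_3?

Using pₖ = aₖpₖ₋₁ + pₖ₋₂, qₖ = aₖqₖ₋₁ + qₖ₋₂ (with p₋₁=1, p₋₂=0, q₋₁=0, q₋₂=1):
  k=0: a=0, p=0, q=1
  k=1: a=2, p=1, q=2
  k=2: a=1, p=1, q=3
  k=3: a=4, p=5, q=14

5/14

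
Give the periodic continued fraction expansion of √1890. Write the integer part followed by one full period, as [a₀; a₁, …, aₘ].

[43; 2, 9, 6, 9, 2, 86]

a₀ = ⌊√1890⌋ = 43.
With m₀=0, d₀=1 and mₖ₊₁ = dₖaₖ − mₖ, dₖ₊₁ = (n − mₖ₊₁²)/dₖ, aₖ₊₁ = ⌊(a₀+mₖ₊₁)/dₖ₊₁⌋:
  k=1: m=43, d=41, a=2
  k=2: m=39, d=9, a=9
  k=3: m=42, d=14, a=6
  k=4: m=42, d=9, a=9
  k=5: m=39, d=41, a=2
  k=6: m=43, d=1, a=86
d=1 and a=2a₀=86 at k=6, so the next step gives (m, d) = (43, 41) again — its k=1 value — and the period has length 6.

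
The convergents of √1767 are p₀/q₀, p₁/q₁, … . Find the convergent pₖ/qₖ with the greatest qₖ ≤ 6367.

98910/2353

√1767 = [42; 28, 84, …] (period length 2).
Convergents:
  p_0/q_0 = 42/1
  p_1/q_1 = 1177/28
  p_2/q_2 = 98910/2353
  p_3/q_3 = 2770657/65912
q_2 = 2353 ≤ 6367 < 65912 = q_3, so the answer is 98910/2353.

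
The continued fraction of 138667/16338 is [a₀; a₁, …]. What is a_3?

3

138667 = 8·16338 + 7963   →  a_0 = 8
16338 = 2·7963 + 412   →  a_1 = 2
7963 = 19·412 + 135   →  a_2 = 19
412 = 3·135 + 7   →  a_3 = 3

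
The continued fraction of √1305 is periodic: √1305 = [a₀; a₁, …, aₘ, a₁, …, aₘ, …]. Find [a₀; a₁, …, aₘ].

a₀ = ⌊√1305⌋ = 36.
With m₀=0, d₀=1 and mₖ₊₁ = dₖaₖ − mₖ, dₖ₊₁ = (n − mₖ₊₁²)/dₖ, aₖ₊₁ = ⌊(a₀+mₖ₊₁)/dₖ₊₁⌋:
  k=1: m=36, d=9, a=8
  k=2: m=36, d=1, a=72
d=1 and a=2a₀=72 at k=2, so the next step gives (m, d) = (36, 9) again — its k=1 value — and the period has length 2.

[36; 8, 72]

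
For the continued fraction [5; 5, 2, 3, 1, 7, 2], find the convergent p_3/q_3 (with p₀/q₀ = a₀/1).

Using pₖ = aₖpₖ₋₁ + pₖ₋₂, qₖ = aₖqₖ₋₁ + qₖ₋₂ (with p₋₁=1, p₋₂=0, q₋₁=0, q₋₂=1):
  k=0: a=5, p=5, q=1
  k=1: a=5, p=26, q=5
  k=2: a=2, p=57, q=11
  k=3: a=3, p=197, q=38

197/38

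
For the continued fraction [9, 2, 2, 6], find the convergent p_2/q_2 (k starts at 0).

47/5

Using pₖ = aₖpₖ₋₁ + pₖ₋₂, qₖ = aₖqₖ₋₁ + qₖ₋₂ (with p₋₁=1, p₋₂=0, q₋₁=0, q₋₂=1):
  k=0: a=9, p=9, q=1
  k=1: a=2, p=19, q=2
  k=2: a=2, p=47, q=5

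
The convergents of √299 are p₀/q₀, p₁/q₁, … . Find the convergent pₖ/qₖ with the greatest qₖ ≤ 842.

14231/823

√299 = [17; 3, 2, 3, 34, …] (period length 4).
Convergents:
  p_0/q_0 = 17/1
  p_1/q_1 = 52/3
  p_2/q_2 = 121/7
  p_3/q_3 = 415/24
  p_4/q_4 = 14231/823
  p_5/q_5 = 43108/2493
q_4 = 823 ≤ 842 < 2493 = q_5, so the answer is 14231/823.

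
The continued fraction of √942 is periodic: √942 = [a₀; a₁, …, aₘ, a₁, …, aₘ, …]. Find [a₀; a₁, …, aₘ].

[30; 1, 2, 4, 20, 4, 2, 1, 60]

a₀ = ⌊√942⌋ = 30.
With m₀=0, d₀=1 and mₖ₊₁ = dₖaₖ − mₖ, dₖ₊₁ = (n − mₖ₊₁²)/dₖ, aₖ₊₁ = ⌊(a₀+mₖ₊₁)/dₖ₊₁⌋:
  k=1: m=30, d=42, a=1
  k=2: m=12, d=19, a=2
  k=3: m=26, d=14, a=4
  k=4: m=30, d=3, a=20
  k=5: m=30, d=14, a=4
  k=6: m=26, d=19, a=2
  k=7: m=12, d=42, a=1
  k=8: m=30, d=1, a=60
d=1 and a=2a₀=60 at k=8, so the next step gives (m, d) = (30, 42) again — its k=1 value — and the period has length 8.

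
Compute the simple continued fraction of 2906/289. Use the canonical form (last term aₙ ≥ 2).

2906 = 10*289 + 16
289 = 18*16 + 1
16 = 16*1 + 0  (stop)
So 2906/289 = [10; 18, 16].

[10; 18, 16]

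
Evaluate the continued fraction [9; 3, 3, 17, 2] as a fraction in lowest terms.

Fold from the inside: start with 2/1.
  17 + 1/2 = 35/2
  3 + 2/35 = 107/35
  3 + 35/107 = 356/107
  9 + 107/356 = 3311/356

3311/356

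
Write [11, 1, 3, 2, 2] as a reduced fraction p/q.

259/22

Using pₖ = aₖpₖ₋₁ + pₖ₋₂ and qₖ = aₖqₖ₋₁ + qₖ₋₂:
  k=0: a=11, p=11, q=1
  k=1: a=1, p=12, q=1
  k=2: a=3, p=47, q=4
  k=3: a=2, p=106, q=9
  k=4: a=2, p=259, q=22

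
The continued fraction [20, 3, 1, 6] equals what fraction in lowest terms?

547/27

Using pₖ = aₖpₖ₋₁ + pₖ₋₂ and qₖ = aₖqₖ₋₁ + qₖ₋₂:
  k=0: a=20, p=20, q=1
  k=1: a=3, p=61, q=3
  k=2: a=1, p=81, q=4
  k=3: a=6, p=547, q=27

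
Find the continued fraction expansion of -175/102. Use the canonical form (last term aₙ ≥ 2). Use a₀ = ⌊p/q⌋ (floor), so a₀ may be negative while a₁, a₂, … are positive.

[-2; 3, 1, 1, 14]

-175 = -2·102 + 29
102 = 3·29 + 15
29 = 1·15 + 14
15 = 1·14 + 1
14 = 14·1 + 0  (stop)
So -175/102 = [-2; 3, 1, 1, 14].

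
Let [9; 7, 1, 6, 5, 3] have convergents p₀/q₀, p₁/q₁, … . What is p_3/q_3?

502/55

Using pₖ = aₖpₖ₋₁ + pₖ₋₂, qₖ = aₖqₖ₋₁ + qₖ₋₂ (with p₋₁=1, p₋₂=0, q₋₁=0, q₋₂=1):
  k=0: a=9, p=9, q=1
  k=1: a=7, p=64, q=7
  k=2: a=1, p=73, q=8
  k=3: a=6, p=502, q=55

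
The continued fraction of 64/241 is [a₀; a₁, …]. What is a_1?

3

64 = 0·241 + 64   →  a_0 = 0
241 = 3·64 + 49   →  a_1 = 3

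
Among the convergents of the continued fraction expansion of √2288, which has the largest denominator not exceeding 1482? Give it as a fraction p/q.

27504/575

√2288 = [47; 1, 4, 1, 94, …] (period length 4).
Convergents:
  p_0/q_0 = 47/1
  p_1/q_1 = 48/1
  p_2/q_2 = 239/5
  p_3/q_3 = 287/6
  p_4/q_4 = 27217/569
  p_5/q_5 = 27504/575
  p_6/q_6 = 137233/2869
q_5 = 575 ≤ 1482 < 2869 = q_6, so the answer is 27504/575.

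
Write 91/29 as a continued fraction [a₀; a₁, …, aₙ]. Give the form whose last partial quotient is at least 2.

[3; 7, 4]

91 = 3×29 + 4
29 = 7×4 + 1
4 = 4×1 + 0  (stop)
So 91/29 = [3; 7, 4].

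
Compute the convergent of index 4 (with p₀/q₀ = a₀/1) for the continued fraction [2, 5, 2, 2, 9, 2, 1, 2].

555/254

Using pₖ = aₖpₖ₋₁ + pₖ₋₂, qₖ = aₖqₖ₋₁ + qₖ₋₂ (with p₋₁=1, p₋₂=0, q₋₁=0, q₋₂=1):
  k=0: a=2, p=2, q=1
  k=1: a=5, p=11, q=5
  k=2: a=2, p=24, q=11
  k=3: a=2, p=59, q=27
  k=4: a=9, p=555, q=254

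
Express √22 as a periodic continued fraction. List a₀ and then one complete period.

a₀ = ⌊√22⌋ = 4.
With m₀=0, d₀=1 and mₖ₊₁ = dₖaₖ − mₖ, dₖ₊₁ = (n − mₖ₊₁²)/dₖ, aₖ₊₁ = ⌊(a₀+mₖ₊₁)/dₖ₊₁⌋:
  k=1: m=4, d=6, a=1
  k=2: m=2, d=3, a=2
  k=3: m=4, d=2, a=4
  k=4: m=4, d=3, a=2
  k=5: m=2, d=6, a=1
  k=6: m=4, d=1, a=8
d=1 and a=2a₀=8 at k=6, so the next step gives (m, d) = (4, 6) again — its k=1 value — and the period has length 6.

[4; 1, 2, 4, 2, 1, 8]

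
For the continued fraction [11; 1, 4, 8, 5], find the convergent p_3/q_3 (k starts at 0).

484/41

Using pₖ = aₖpₖ₋₁ + pₖ₋₂, qₖ = aₖqₖ₋₁ + qₖ₋₂ (with p₋₁=1, p₋₂=0, q₋₁=0, q₋₂=1):
  k=0: a=11, p=11, q=1
  k=1: a=1, p=12, q=1
  k=2: a=4, p=59, q=5
  k=3: a=8, p=484, q=41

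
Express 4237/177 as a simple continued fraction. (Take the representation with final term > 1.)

[23; 1, 15, 11]

4237 = 23*177 + 166
177 = 1*166 + 11
166 = 15*11 + 1
11 = 11*1 + 0  (stop)
So 4237/177 = [23; 1, 15, 11].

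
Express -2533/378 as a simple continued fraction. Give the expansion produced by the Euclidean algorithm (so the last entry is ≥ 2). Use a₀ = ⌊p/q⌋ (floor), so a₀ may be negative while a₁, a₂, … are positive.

[-7; 3, 2, 1, 8, 1, 3]

-2533 = -7*378 + 113
378 = 3*113 + 39
113 = 2*39 + 35
39 = 1*35 + 4
35 = 8*4 + 3
4 = 1*3 + 1
3 = 3*1 + 0  (stop)
So -2533/378 = [-7; 3, 2, 1, 8, 1, 3].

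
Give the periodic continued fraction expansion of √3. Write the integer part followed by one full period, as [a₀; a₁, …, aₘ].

a₀ = ⌊√3⌋ = 1.

[1; 1, 2]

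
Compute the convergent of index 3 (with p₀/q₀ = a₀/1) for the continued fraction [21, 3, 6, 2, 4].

874/41

Using pₖ = aₖpₖ₋₁ + pₖ₋₂, qₖ = aₖqₖ₋₁ + qₖ₋₂ (with p₋₁=1, p₋₂=0, q₋₁=0, q₋₂=1):
  k=0: a=21, p=21, q=1
  k=1: a=3, p=64, q=3
  k=2: a=6, p=405, q=19
  k=3: a=2, p=874, q=41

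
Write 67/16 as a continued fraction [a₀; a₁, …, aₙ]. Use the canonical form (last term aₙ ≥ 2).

67 = 4·16 + 3
16 = 5·3 + 1
3 = 3·1 + 0  (stop)
So 67/16 = [4; 5, 3].

[4; 5, 3]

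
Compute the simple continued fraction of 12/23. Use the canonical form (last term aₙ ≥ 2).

[0; 1, 1, 11]

12 = 0×23 + 12
23 = 1×12 + 11
12 = 1×11 + 1
11 = 11×1 + 0  (stop)
So 12/23 = [0; 1, 1, 11].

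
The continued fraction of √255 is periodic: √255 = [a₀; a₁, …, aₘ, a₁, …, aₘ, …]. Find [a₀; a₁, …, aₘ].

a₀ = ⌊√255⌋ = 15.

[15; 1, 30]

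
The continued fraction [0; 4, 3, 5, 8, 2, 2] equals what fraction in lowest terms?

Fold from the inside: start with 2/1.
  2 + 1/2 = 5/2
  8 + 2/5 = 42/5
  5 + 5/42 = 215/42
  3 + 42/215 = 687/215
  4 + 215/687 = 2963/687
  0 + 687/2963 = 687/2963

687/2963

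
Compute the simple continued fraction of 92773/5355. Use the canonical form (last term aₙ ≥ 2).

[17; 3, 12, 3, 15, 3]

92773 = 17×5355 + 1738
5355 = 3×1738 + 141
1738 = 12×141 + 46
141 = 3×46 + 3
46 = 15×3 + 1
3 = 3×1 + 0  (stop)
So 92773/5355 = [17; 3, 12, 3, 15, 3].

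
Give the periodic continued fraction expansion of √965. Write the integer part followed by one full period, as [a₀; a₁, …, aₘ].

[31; 15, 1, 1, 15, 62]

a₀ = ⌊√965⌋ = 31.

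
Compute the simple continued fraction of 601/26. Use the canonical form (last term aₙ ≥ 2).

[23; 8, 1, 2]

601 = 23*26 + 3
26 = 8*3 + 2
3 = 1*2 + 1
2 = 2*1 + 0  (stop)
So 601/26 = [23; 8, 1, 2].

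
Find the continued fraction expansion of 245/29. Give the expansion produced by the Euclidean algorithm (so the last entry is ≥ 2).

[8; 2, 4, 3]

245 = 8·29 + 13
29 = 2·13 + 3
13 = 4·3 + 1
3 = 3·1 + 0  (stop)
So 245/29 = [8; 2, 4, 3].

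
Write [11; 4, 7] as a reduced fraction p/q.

326/29

Fold from the inside: start with 7/1.
  4 + 1/7 = 29/7
  11 + 7/29 = 326/29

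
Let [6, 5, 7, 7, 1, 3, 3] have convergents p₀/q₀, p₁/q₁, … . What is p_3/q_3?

1592/257

Using pₖ = aₖpₖ₋₁ + pₖ₋₂, qₖ = aₖqₖ₋₁ + qₖ₋₂ (with p₋₁=1, p₋₂=0, q₋₁=0, q₋₂=1):
  k=0: a=6, p=6, q=1
  k=1: a=5, p=31, q=5
  k=2: a=7, p=223, q=36
  k=3: a=7, p=1592, q=257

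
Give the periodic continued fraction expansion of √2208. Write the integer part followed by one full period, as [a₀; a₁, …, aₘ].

a₀ = ⌊√2208⌋ = 46.
With m₀=0, d₀=1 and mₖ₊₁ = dₖaₖ − mₖ, dₖ₊₁ = (n − mₖ₊₁²)/dₖ, aₖ₊₁ = ⌊(a₀+mₖ₊₁)/dₖ₊₁⌋:
  k=1: m=46, d=92, a=1
  k=2: m=46, d=1, a=92
d=1 and a=2a₀=92 at k=2, so the next step gives (m, d) = (46, 92) again — its k=1 value — and the period has length 2.

[46; 1, 92]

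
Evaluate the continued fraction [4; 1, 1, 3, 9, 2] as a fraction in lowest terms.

Using pₖ = aₖpₖ₋₁ + pₖ₋₂ and qₖ = aₖqₖ₋₁ + qₖ₋₂:
  k=0: a=4, p=4, q=1
  k=1: a=1, p=5, q=1
  k=2: a=1, p=9, q=2
  k=3: a=3, p=32, q=7
  k=4: a=9, p=297, q=65
  k=5: a=2, p=626, q=137

626/137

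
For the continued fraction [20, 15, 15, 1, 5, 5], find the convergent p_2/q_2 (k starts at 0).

4535/226

Using pₖ = aₖpₖ₋₁ + pₖ₋₂, qₖ = aₖqₖ₋₁ + qₖ₋₂ (with p₋₁=1, p₋₂=0, q₋₁=0, q₋₂=1):
  k=0: a=20, p=20, q=1
  k=1: a=15, p=301, q=15
  k=2: a=15, p=4535, q=226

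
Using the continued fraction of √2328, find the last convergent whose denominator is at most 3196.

√2328 = [48; 4, 96, …] (period length 2).
Convergents:
  p_0/q_0 = 48/1
  p_1/q_1 = 193/4
  p_2/q_2 = 18576/385
  p_3/q_3 = 74497/1544
  p_4/q_4 = 7170288/148609
q_3 = 1544 ≤ 3196 < 148609 = q_4, so the answer is 74497/1544.

74497/1544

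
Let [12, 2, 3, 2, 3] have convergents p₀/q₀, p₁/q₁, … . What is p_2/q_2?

87/7

Using pₖ = aₖpₖ₋₁ + pₖ₋₂, qₖ = aₖqₖ₋₁ + qₖ₋₂ (with p₋₁=1, p₋₂=0, q₋₁=0, q₋₂=1):
  k=0: a=12, p=12, q=1
  k=1: a=2, p=25, q=2
  k=2: a=3, p=87, q=7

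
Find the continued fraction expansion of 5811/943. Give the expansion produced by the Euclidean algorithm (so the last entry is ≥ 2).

[6; 6, 6, 8, 3]

5811 = 6*943 + 153
943 = 6*153 + 25
153 = 6*25 + 3
25 = 8*3 + 1
3 = 3*1 + 0  (stop)
So 5811/943 = [6; 6, 6, 8, 3].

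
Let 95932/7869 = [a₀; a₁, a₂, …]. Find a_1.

95932 = 12·7869 + 1504   →  a_0 = 12
7869 = 5·1504 + 349   →  a_1 = 5

5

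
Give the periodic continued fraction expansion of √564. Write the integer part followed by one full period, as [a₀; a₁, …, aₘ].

[23; 1, 2, 1, 46]

a₀ = ⌊√564⌋ = 23.
With m₀=0, d₀=1 and mₖ₊₁ = dₖaₖ − mₖ, dₖ₊₁ = (n − mₖ₊₁²)/dₖ, aₖ₊₁ = ⌊(a₀+mₖ₊₁)/dₖ₊₁⌋:
  k=1: m=23, d=35, a=1
  k=2: m=12, d=12, a=2
  k=3: m=12, d=35, a=1
  k=4: m=23, d=1, a=46
d=1 and a=2a₀=46 at k=4, so the next step gives (m, d) = (23, 35) again — its k=1 value — and the period has length 4.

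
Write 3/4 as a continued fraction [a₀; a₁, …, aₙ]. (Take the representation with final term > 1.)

[0; 1, 3]

3 = 0*4 + 3
4 = 1*3 + 1
3 = 3*1 + 0  (stop)
So 3/4 = [0; 1, 3].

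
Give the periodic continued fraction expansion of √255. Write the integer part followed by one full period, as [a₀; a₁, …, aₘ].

a₀ = ⌊√255⌋ = 15.
With m₀=0, d₀=1 and mₖ₊₁ = dₖaₖ − mₖ, dₖ₊₁ = (n − mₖ₊₁²)/dₖ, aₖ₊₁ = ⌊(a₀+mₖ₊₁)/dₖ₊₁⌋:
  k=1: m=15, d=30, a=1
  k=2: m=15, d=1, a=30
d=1 and a=2a₀=30 at k=2, so the next step gives (m, d) = (15, 30) again — its k=1 value — and the period has length 2.

[15; 1, 30]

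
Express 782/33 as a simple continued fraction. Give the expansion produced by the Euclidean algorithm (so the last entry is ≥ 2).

782 = 23×33 + 23
33 = 1×23 + 10
23 = 2×10 + 3
10 = 3×3 + 1
3 = 3×1 + 0  (stop)
So 782/33 = [23; 1, 2, 3, 3].

[23; 1, 2, 3, 3]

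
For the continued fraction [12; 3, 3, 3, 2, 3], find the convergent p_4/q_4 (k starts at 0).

Using pₖ = aₖpₖ₋₁ + pₖ₋₂, qₖ = aₖqₖ₋₁ + qₖ₋₂ (with p₋₁=1, p₋₂=0, q₋₁=0, q₋₂=1):
  k=0: a=12, p=12, q=1
  k=1: a=3, p=37, q=3
  k=2: a=3, p=123, q=10
  k=3: a=3, p=406, q=33
  k=4: a=2, p=935, q=76

935/76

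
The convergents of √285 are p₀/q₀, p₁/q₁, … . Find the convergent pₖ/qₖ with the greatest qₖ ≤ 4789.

√285 = [16; 1, 7, 2, 7, 1, 32, …] (period length 6).
Convergents:
  p_0/q_0 = 16/1
  p_1/q_1 = 17/1
  p_2/q_2 = 135/8
  p_3/q_3 = 287/17
  p_4/q_4 = 2144/127
  p_5/q_5 = 2431/144
  p_6/q_6 = 79936/4735
  p_7/q_7 = 82367/4879
q_6 = 4735 ≤ 4789 < 4879 = q_7, so the answer is 79936/4735.

79936/4735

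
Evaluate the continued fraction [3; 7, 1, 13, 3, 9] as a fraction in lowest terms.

9941/3180

Fold from the inside: start with 9/1.
  3 + 1/9 = 28/9
  13 + 9/28 = 373/28
  1 + 28/373 = 401/373
  7 + 373/401 = 3180/401
  3 + 401/3180 = 9941/3180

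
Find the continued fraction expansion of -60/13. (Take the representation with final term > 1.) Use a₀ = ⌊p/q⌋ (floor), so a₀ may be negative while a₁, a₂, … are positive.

-60 = -5×13 + 5
13 = 2×5 + 3
5 = 1×3 + 2
3 = 1×2 + 1
2 = 2×1 + 0  (stop)
So -60/13 = [-5; 2, 1, 1, 2].

[-5; 2, 1, 1, 2]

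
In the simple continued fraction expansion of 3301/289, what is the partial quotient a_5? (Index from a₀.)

2

3301 = 11·289 + 122   →  a_0 = 11
289 = 2·122 + 45   →  a_1 = 2
122 = 2·45 + 32   →  a_2 = 2
45 = 1·32 + 13   →  a_3 = 1
32 = 2·13 + 6   →  a_4 = 2
13 = 2·6 + 1   →  a_5 = 2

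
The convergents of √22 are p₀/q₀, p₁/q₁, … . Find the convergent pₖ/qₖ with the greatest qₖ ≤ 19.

√22 = [4; 1, 2, 4, 2, 1, 8, …] (period length 6).
Convergents:
  p_0/q_0 = 4/1
  p_1/q_1 = 5/1
  p_2/q_2 = 14/3
  p_3/q_3 = 61/13
  p_4/q_4 = 136/29
q_3 = 13 ≤ 19 < 29 = q_4, so the answer is 61/13.

61/13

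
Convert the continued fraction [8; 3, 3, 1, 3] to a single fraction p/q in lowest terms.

Using pₖ = aₖpₖ₋₁ + pₖ₋₂ and qₖ = aₖqₖ₋₁ + qₖ₋₂:
  k=0: a=8, p=8, q=1
  k=1: a=3, p=25, q=3
  k=2: a=3, p=83, q=10
  k=3: a=1, p=108, q=13
  k=4: a=3, p=407, q=49

407/49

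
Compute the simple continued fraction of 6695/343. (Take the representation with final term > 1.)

6695 = 19·343 + 178
343 = 1·178 + 165
178 = 1·165 + 13
165 = 12·13 + 9
13 = 1·9 + 4
9 = 2·4 + 1
4 = 4·1 + 0  (stop)
So 6695/343 = [19; 1, 1, 12, 1, 2, 4].

[19; 1, 1, 12, 1, 2, 4]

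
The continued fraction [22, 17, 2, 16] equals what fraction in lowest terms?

12727/577

Fold from the inside: start with 16/1.
  2 + 1/16 = 33/16
  17 + 16/33 = 577/33
  22 + 33/577 = 12727/577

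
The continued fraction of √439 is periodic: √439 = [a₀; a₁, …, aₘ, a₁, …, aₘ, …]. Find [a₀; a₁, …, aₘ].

[20; 1, 19, 1, 40]

a₀ = ⌊√439⌋ = 20.
With m₀=0, d₀=1 and mₖ₊₁ = dₖaₖ − mₖ, dₖ₊₁ = (n − mₖ₊₁²)/dₖ, aₖ₊₁ = ⌊(a₀+mₖ₊₁)/dₖ₊₁⌋:
  k=1: m=20, d=39, a=1
  k=2: m=19, d=2, a=19
  k=3: m=19, d=39, a=1
  k=4: m=20, d=1, a=40
d=1 and a=2a₀=40 at k=4, so the next step gives (m, d) = (20, 39) again — its k=1 value — and the period has length 4.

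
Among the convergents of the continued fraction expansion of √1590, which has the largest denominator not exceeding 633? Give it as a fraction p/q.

25161/631

√1590 = [39; 1, 6, 1, 78, …] (period length 4).
Convergents:
  p_0/q_0 = 39/1
  p_1/q_1 = 40/1
  p_2/q_2 = 279/7
  p_3/q_3 = 319/8
  p_4/q_4 = 25161/631
  p_5/q_5 = 25480/639
q_4 = 631 ≤ 633 < 639 = q_5, so the answer is 25161/631.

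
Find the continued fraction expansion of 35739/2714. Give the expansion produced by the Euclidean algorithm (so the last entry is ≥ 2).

35739 = 13·2714 + 457
2714 = 5·457 + 429
457 = 1·429 + 28
429 = 15·28 + 9
28 = 3·9 + 1
9 = 9·1 + 0  (stop)
So 35739/2714 = [13; 5, 1, 15, 3, 9].

[13; 5, 1, 15, 3, 9]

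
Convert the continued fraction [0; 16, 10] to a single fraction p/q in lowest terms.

10/161

Using pₖ = aₖpₖ₋₁ + pₖ₋₂ and qₖ = aₖqₖ₋₁ + qₖ₋₂:
  k=0: a=0, p=0, q=1
  k=1: a=16, p=1, q=16
  k=2: a=10, p=10, q=161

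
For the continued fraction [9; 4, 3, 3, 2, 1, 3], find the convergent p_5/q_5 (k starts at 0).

Using pₖ = aₖpₖ₋₁ + pₖ₋₂, qₖ = aₖqₖ₋₁ + qₖ₋₂ (with p₋₁=1, p₋₂=0, q₋₁=0, q₋₂=1):
  k=0: a=9, p=9, q=1
  k=1: a=4, p=37, q=4
  k=2: a=3, p=120, q=13
  k=3: a=3, p=397, q=43
  k=4: a=2, p=914, q=99
  k=5: a=1, p=1311, q=142

1311/142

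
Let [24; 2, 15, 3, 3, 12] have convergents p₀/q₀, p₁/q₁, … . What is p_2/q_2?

759/31

Using pₖ = aₖpₖ₋₁ + pₖ₋₂, qₖ = aₖqₖ₋₁ + qₖ₋₂ (with p₋₁=1, p₋₂=0, q₋₁=0, q₋₂=1):
  k=0: a=24, p=24, q=1
  k=1: a=2, p=49, q=2
  k=2: a=15, p=759, q=31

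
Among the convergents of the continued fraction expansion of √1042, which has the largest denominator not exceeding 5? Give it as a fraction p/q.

129/4

√1042 = [32; 3, 1, 1, 3, 64, …] (period length 5).
Convergents:
  p_0/q_0 = 32/1
  p_1/q_1 = 97/3
  p_2/q_2 = 129/4
  p_3/q_3 = 226/7
q_2 = 4 ≤ 5 < 7 = q_3, so the answer is 129/4.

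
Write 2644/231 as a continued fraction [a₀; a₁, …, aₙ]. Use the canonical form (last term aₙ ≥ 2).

2644 = 11×231 + 103
231 = 2×103 + 25
103 = 4×25 + 3
25 = 8×3 + 1
3 = 3×1 + 0  (stop)
So 2644/231 = [11; 2, 4, 8, 3].

[11; 2, 4, 8, 3]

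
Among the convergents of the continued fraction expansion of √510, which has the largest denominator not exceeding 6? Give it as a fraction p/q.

113/5

√510 = [22; 1, 1, 2, 1, 1, 44, …] (period length 6).
Convergents:
  p_0/q_0 = 22/1
  p_1/q_1 = 23/1
  p_2/q_2 = 45/2
  p_3/q_3 = 113/5
  p_4/q_4 = 158/7
q_3 = 5 ≤ 6 < 7 = q_4, so the answer is 113/5.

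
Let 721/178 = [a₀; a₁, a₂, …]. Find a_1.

19

721 = 4·178 + 9   →  a_0 = 4
178 = 19·9 + 7   →  a_1 = 19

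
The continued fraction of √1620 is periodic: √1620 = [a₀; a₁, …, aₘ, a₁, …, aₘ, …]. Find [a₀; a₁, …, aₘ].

a₀ = ⌊√1620⌋ = 40.
With m₀=0, d₀=1 and mₖ₊₁ = dₖaₖ − mₖ, dₖ₊₁ = (n − mₖ₊₁²)/dₖ, aₖ₊₁ = ⌊(a₀+mₖ₊₁)/dₖ₊₁⌋:
  k=1: m=40, d=20, a=4
  k=2: m=40, d=1, a=80
d=1 and a=2a₀=80 at k=2, so the next step gives (m, d) = (40, 20) again — its k=1 value — and the period has length 2.

[40; 4, 80]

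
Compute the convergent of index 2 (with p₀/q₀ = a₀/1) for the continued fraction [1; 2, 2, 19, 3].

Using pₖ = aₖpₖ₋₁ + pₖ₋₂, qₖ = aₖqₖ₋₁ + qₖ₋₂ (with p₋₁=1, p₋₂=0, q₋₁=0, q₋₂=1):
  k=0: a=1, p=1, q=1
  k=1: a=2, p=3, q=2
  k=2: a=2, p=7, q=5

7/5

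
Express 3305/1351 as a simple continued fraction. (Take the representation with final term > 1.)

3305 = 2·1351 + 603
1351 = 2·603 + 145
603 = 4·145 + 23
145 = 6·23 + 7
23 = 3·7 + 2
7 = 3·2 + 1
2 = 2·1 + 0  (stop)
So 3305/1351 = [2; 2, 4, 6, 3, 3, 2].

[2; 2, 4, 6, 3, 3, 2]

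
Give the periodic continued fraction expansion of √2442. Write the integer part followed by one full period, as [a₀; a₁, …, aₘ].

a₀ = ⌊√2442⌋ = 49.

[49; 2, 2, 2, 98]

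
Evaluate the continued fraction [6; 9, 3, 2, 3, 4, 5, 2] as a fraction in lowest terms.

Using pₖ = aₖpₖ₋₁ + pₖ₋₂ and qₖ = aₖqₖ₋₁ + qₖ₋₂:
  k=0: a=6, p=6, q=1
  k=1: a=9, p=55, q=9
  k=2: a=3, p=171, q=28
  k=3: a=2, p=397, q=65
  k=4: a=3, p=1362, q=223
  k=5: a=4, p=5845, q=957
  k=6: a=5, p=30587, q=5008
  k=7: a=2, p=67019, q=10973

67019/10973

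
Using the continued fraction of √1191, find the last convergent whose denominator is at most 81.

√1191 = [34; 1, 1, 22, 1, 1, 68, …] (period length 6).
Convergents:
  p_0/q_0 = 34/1
  p_1/q_1 = 35/1
  p_2/q_2 = 69/2
  p_3/q_3 = 1553/45
  p_4/q_4 = 1622/47
  p_5/q_5 = 3175/92
q_4 = 47 ≤ 81 < 92 = q_5, so the answer is 1622/47.

1622/47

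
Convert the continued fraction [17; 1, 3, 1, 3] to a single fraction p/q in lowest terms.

Fold from the inside: start with 3/1.
  1 + 1/3 = 4/3
  3 + 3/4 = 15/4
  1 + 4/15 = 19/15
  17 + 15/19 = 338/19

338/19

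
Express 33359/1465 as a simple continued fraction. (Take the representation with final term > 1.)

33359 = 22×1465 + 1129
1465 = 1×1129 + 336
1129 = 3×336 + 121
336 = 2×121 + 94
121 = 1×94 + 27
94 = 3×27 + 13
27 = 2×13 + 1
13 = 13×1 + 0  (stop)
So 33359/1465 = [22; 1, 3, 2, 1, 3, 2, 13].

[22; 1, 3, 2, 1, 3, 2, 13]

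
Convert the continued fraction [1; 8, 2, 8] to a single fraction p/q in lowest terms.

Using pₖ = aₖpₖ₋₁ + pₖ₋₂ and qₖ = aₖqₖ₋₁ + qₖ₋₂:
  k=0: a=1, p=1, q=1
  k=1: a=8, p=9, q=8
  k=2: a=2, p=19, q=17
  k=3: a=8, p=161, q=144

161/144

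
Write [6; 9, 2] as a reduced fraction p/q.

Using pₖ = aₖpₖ₋₁ + pₖ₋₂ and qₖ = aₖqₖ₋₁ + qₖ₋₂:
  k=0: a=6, p=6, q=1
  k=1: a=9, p=55, q=9
  k=2: a=2, p=116, q=19

116/19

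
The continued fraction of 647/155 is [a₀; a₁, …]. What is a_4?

647 = 4·155 + 27   →  a_0 = 4
155 = 5·27 + 20   →  a_1 = 5
27 = 1·20 + 7   →  a_2 = 1
20 = 2·7 + 6   →  a_3 = 2
7 = 1·6 + 1   →  a_4 = 1

1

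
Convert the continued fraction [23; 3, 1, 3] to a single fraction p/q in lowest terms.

Fold from the inside: start with 3/1.
  1 + 1/3 = 4/3
  3 + 3/4 = 15/4
  23 + 4/15 = 349/15

349/15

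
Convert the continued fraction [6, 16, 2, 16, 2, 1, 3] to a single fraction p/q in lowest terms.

37067/6116

Fold from the inside: start with 3/1.
  1 + 1/3 = 4/3
  2 + 3/4 = 11/4
  16 + 4/11 = 180/11
  2 + 11/180 = 371/180
  16 + 180/371 = 6116/371
  6 + 371/6116 = 37067/6116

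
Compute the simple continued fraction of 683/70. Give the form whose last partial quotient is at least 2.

[9; 1, 3, 8, 2]

683 = 9×70 + 53
70 = 1×53 + 17
53 = 3×17 + 2
17 = 8×2 + 1
2 = 2×1 + 0  (stop)
So 683/70 = [9; 1, 3, 8, 2].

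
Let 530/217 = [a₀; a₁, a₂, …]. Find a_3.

1

530 = 2·217 + 96   →  a_0 = 2
217 = 2·96 + 25   →  a_1 = 2
96 = 3·25 + 21   →  a_2 = 3
25 = 1·21 + 4   →  a_3 = 1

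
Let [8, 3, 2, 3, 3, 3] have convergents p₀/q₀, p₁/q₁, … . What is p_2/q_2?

58/7

Using pₖ = aₖpₖ₋₁ + pₖ₋₂, qₖ = aₖqₖ₋₁ + qₖ₋₂ (with p₋₁=1, p₋₂=0, q₋₁=0, q₋₂=1):
  k=0: a=8, p=8, q=1
  k=1: a=3, p=25, q=3
  k=2: a=2, p=58, q=7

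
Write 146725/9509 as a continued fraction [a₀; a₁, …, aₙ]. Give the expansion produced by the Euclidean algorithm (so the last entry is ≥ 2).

[15; 2, 3, 12, 1, 9, 3, 3]

146725 = 15·9509 + 4090
9509 = 2·4090 + 1329
4090 = 3·1329 + 103
1329 = 12·103 + 93
103 = 1·93 + 10
93 = 9·10 + 3
10 = 3·3 + 1
3 = 3·1 + 0  (stop)
So 146725/9509 = [15; 2, 3, 12, 1, 9, 3, 3].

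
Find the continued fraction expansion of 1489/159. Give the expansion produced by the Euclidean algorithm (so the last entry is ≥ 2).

[9; 2, 1, 2, 1, 6, 2]

1489 = 9·159 + 58
159 = 2·58 + 43
58 = 1·43 + 15
43 = 2·15 + 13
15 = 1·13 + 2
13 = 6·2 + 1
2 = 2·1 + 0  (stop)
So 1489/159 = [9; 2, 1, 2, 1, 6, 2].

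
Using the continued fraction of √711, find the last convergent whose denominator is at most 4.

80/3

√711 = [26; 1, 1, 1, 52, …] (period length 4).
Convergents:
  p_0/q_0 = 26/1
  p_1/q_1 = 27/1
  p_2/q_2 = 53/2
  p_3/q_3 = 80/3
  p_4/q_4 = 4213/158
q_3 = 3 ≤ 4 < 158 = q_4, so the answer is 80/3.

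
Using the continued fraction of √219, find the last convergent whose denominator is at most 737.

√219 = [14; 1, 3, 1, 28, …] (period length 4).
Convergents:
  p_0/q_0 = 14/1
  p_1/q_1 = 15/1
  p_2/q_2 = 59/4
  p_3/q_3 = 74/5
  p_4/q_4 = 2131/144
  p_5/q_5 = 2205/149
  p_6/q_6 = 8746/591
  p_7/q_7 = 10951/740
q_6 = 591 ≤ 737 < 740 = q_7, so the answer is 8746/591.

8746/591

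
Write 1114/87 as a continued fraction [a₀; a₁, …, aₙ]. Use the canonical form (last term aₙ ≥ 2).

[12; 1, 4, 8, 2]

1114 = 12*87 + 70
87 = 1*70 + 17
70 = 4*17 + 2
17 = 8*2 + 1
2 = 2*1 + 0  (stop)
So 1114/87 = [12; 1, 4, 8, 2].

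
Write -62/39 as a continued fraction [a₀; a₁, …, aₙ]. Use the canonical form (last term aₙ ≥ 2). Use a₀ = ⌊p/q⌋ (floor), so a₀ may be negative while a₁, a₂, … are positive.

[-2; 2, 2, 3, 2]

-62 = -2×39 + 16
39 = 2×16 + 7
16 = 2×7 + 2
7 = 3×2 + 1
2 = 2×1 + 0  (stop)
So -62/39 = [-2; 2, 2, 3, 2].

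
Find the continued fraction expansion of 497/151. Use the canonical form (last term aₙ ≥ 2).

[3; 3, 2, 3, 6]

497 = 3×151 + 44
151 = 3×44 + 19
44 = 2×19 + 6
19 = 3×6 + 1
6 = 6×1 + 0  (stop)
So 497/151 = [3; 3, 2, 3, 6].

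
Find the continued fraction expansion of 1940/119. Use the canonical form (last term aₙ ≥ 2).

[16; 3, 3, 3, 1, 2]

1940 = 16*119 + 36
119 = 3*36 + 11
36 = 3*11 + 3
11 = 3*3 + 2
3 = 1*2 + 1
2 = 2*1 + 0  (stop)
So 1940/119 = [16; 3, 3, 3, 1, 2].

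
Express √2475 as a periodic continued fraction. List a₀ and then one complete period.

[49; 1, 2, 1, 98]

a₀ = ⌊√2475⌋ = 49.
With m₀=0, d₀=1 and mₖ₊₁ = dₖaₖ − mₖ, dₖ₊₁ = (n − mₖ₊₁²)/dₖ, aₖ₊₁ = ⌊(a₀+mₖ₊₁)/dₖ₊₁⌋:
  k=1: m=49, d=74, a=1
  k=2: m=25, d=25, a=2
  k=3: m=25, d=74, a=1
  k=4: m=49, d=1, a=98
d=1 and a=2a₀=98 at k=4, so the next step gives (m, d) = (49, 74) again — its k=1 value — and the period has length 4.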